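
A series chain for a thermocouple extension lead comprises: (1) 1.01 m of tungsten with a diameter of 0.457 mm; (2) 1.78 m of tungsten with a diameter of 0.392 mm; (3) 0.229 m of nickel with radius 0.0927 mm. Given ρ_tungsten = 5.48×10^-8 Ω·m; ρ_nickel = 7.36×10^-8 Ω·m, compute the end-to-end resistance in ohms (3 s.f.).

Seg 1: A = π(d/2)² = π(2.2850e-04 m)² = 1.640e-07 m²
R_1 = (5.48×10^-8)(1.01)/(1.640e-07) = 0.3374 Ω
Seg 2: A = π(d/2)² = π(1.9600e-04 m)² = 1.207e-07 m²
R_2 = (5.48×10^-8)(1.78)/(1.207e-07) = 0.8082 Ω
Seg 3: A = πr² = π(9.2700e-05 m)² = 2.700e-08 m²
R_3 = (7.36×10^-8)(0.229)/(2.700e-08) = 0.6243 Ω
R_total = R_1 + R_2 + R_3 = 1.77 Ω

1.77 Ω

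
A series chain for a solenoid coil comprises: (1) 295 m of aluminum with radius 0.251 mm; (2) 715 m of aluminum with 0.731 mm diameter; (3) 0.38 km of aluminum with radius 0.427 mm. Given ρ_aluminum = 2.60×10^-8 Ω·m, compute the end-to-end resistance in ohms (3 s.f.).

Seg 1: A = πr² = π(2.5100e-04 m)² = 1.979e-07 m²
R_1 = (2.60×10^-8)(295)/(1.979e-07) = 38.75 Ω
Seg 2: A = π(d/2)² = π(3.6550e-04 m)² = 4.197e-07 m²
R_2 = (2.60×10^-8)(715)/(4.197e-07) = 44.3 Ω
Seg 3: A = πr² = π(4.2700e-04 m)² = 5.728e-07 m²
R_3 = (2.60×10^-8)(380)/(5.728e-07) = 17.25 Ω
R_total = R_1 + R_2 + R_3 = 100 Ω

100 Ω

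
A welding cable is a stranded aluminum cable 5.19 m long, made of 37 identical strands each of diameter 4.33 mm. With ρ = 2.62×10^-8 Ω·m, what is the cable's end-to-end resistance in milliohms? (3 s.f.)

0.250 mΩ

A_strand = π(2.1650e-03 m)² = 1.473e-05 m²
R_strand = ρL/A = (2.62×10^-8)(5.19)/(1.473e-05) = 0.009234 Ω
R_total = R_strand/N = 0.009234/37 = 0.250 mΩ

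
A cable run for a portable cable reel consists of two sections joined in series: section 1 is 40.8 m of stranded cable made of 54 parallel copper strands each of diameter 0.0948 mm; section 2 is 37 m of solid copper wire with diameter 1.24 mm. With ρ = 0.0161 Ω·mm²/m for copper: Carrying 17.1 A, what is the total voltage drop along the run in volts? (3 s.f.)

ρ = 0.0161 Ω·mm²/m = 1.61×10^-8 Ω·m
Section 1: A_strand = π(4.7400e-05)² = 7.058e-09 m²; R₁ = ρL/(N·A_s) = (1.61×10^-8)(40.8)/(54×7.058e-09) = 1.723 Ω
Section 2: A = π(d/2)² = π(6.2000e-04 m)² = 1.208e-06 m²
R₂ = (1.61×10^-8)(37)/(1.208e-06) = 0.4933 Ω
R = R₁ + R₂ = 2.217 Ω
V = IR = 17.1 × 2.217 = 37.9 V

37.9 V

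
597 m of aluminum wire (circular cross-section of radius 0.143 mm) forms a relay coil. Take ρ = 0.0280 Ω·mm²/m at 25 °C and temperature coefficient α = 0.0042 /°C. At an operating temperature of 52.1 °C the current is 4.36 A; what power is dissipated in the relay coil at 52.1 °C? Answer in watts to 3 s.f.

5510 W

ρ = 0.0280 Ω·mm²/m = 2.80×10^-8 Ω·m
A = πr² = π(1.4300e-04 m)² = 6.424e-08 m²
R₍25₎ = ρL/A = (2.80×10^-8)(597)/(6.424e-08) = 260.2 Ω
R₍52.1₎ = R₍25₎(1 + αΔT) = 260.2 × (1 + 0.0042×27.1) = 289.8 Ω
P = I²R = (4.36)² × 289.8 = 5510 W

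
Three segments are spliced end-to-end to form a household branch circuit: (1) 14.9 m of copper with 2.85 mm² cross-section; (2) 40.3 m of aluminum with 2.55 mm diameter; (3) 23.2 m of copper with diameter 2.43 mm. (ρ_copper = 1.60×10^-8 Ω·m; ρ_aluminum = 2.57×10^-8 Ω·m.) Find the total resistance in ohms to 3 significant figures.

Seg 1: A = 2.85 mm² = 2.850e-06 m²
R_1 = (1.60×10^-8)(14.9)/(2.850e-06) = 0.08365 Ω
Seg 2: A = π(d/2)² = π(1.2750e-03 m)² = 5.107e-06 m²
R_2 = (2.57×10^-8)(40.3)/(5.107e-06) = 0.2028 Ω
Seg 3: A = π(d/2)² = π(1.2150e-03 m)² = 4.638e-06 m²
R_3 = (1.60×10^-8)(23.2)/(4.638e-06) = 0.08004 Ω
R_total = R_1 + R_2 + R_3 = 0.366 Ω

0.366 Ω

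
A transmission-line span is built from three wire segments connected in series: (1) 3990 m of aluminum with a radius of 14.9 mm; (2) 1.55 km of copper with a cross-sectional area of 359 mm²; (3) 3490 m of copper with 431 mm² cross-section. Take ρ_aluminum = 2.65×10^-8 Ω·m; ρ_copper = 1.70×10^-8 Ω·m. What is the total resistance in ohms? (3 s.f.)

0.363 Ω

Seg 1: A = πr² = π(1.4900e-02 m)² = 6.975e-04 m²
R_1 = (2.65×10^-8)(3990)/(6.975e-04) = 0.1516 Ω
Seg 2: A = 359 mm² = 3.590e-04 m²
R_2 = (1.70×10^-8)(1550)/(3.590e-04) = 0.0734 Ω
Seg 3: A = 431 mm² = 4.310e-04 m²
R_3 = (1.70×10^-8)(3490)/(4.310e-04) = 0.1377 Ω
R_total = R_1 + R_2 + R_3 = 0.363 Ω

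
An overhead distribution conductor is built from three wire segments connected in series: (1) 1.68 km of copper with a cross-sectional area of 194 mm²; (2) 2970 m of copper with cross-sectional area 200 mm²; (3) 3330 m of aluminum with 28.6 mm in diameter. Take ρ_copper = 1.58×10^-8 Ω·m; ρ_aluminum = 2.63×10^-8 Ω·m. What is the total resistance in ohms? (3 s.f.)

Seg 1: A = 194 mm² = 1.940e-04 m²
R_1 = (1.58×10^-8)(1680)/(1.940e-04) = 0.1368 Ω
Seg 2: A = 200 mm² = 2.000e-04 m²
R_2 = (1.58×10^-8)(2970)/(2.000e-04) = 0.2346 Ω
Seg 3: A = π(d/2)² = π(1.4300e-02 m)² = 6.424e-04 m²
R_3 = (2.63×10^-8)(3330)/(6.424e-04) = 0.1363 Ω
R_total = R_1 + R_2 + R_3 = 0.508 Ω

0.508 Ω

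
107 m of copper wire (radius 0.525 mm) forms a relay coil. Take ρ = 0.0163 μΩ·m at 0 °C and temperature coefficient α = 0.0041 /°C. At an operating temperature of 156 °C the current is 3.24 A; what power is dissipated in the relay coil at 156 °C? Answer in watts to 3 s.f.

ρ = 0.0163 μΩ·m = 1.63×10^-8 Ω·m
A = πr² = π(5.2500e-04 m)² = 8.659e-07 m²
R₍0₎ = ρL/A = (1.63×10^-8)(107)/(8.659e-07) = 2.014 Ω
R₍156₎ = R₍0₎(1 + αΔT) = 2.014 × (1 + 0.0041×156) = 3.302 Ω
P = I²R = (3.24)² × 3.302 = 34.7 W

34.7 W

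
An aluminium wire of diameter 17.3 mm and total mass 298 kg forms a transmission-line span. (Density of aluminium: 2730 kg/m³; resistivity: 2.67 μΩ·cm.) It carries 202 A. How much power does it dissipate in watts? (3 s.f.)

2150 W

ρ = 2.67 μΩ·cm = 2.67×10^-8 Ω·m
A = π(d/2)² = π(8.6500e-03 m)² = 2.3506e-04 m²
L = m/(density·A) = 298/(2730×2.3506e-04) = 464.4 m
R = ρL/A = (2.67×10^-8)(464.4)/(2.3506e-04) = 0.05275 Ω
P = I²R = (202)² × 0.05275 = 2150 W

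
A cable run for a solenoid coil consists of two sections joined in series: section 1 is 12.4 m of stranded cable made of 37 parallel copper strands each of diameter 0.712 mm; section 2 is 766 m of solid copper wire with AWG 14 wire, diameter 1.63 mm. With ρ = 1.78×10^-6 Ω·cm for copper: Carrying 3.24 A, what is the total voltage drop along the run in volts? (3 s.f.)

21.2 V

ρ = 1.78×10^-6 Ω·cm = 1.78×10^-8 Ω·m
Section 1: A_strand = π(3.5600e-04)² = 3.982e-07 m²; R₁ = ρL/(N·A_s) = (1.78×10^-8)(12.4)/(37×3.982e-07) = 0.01498 Ω
Section 2: A = π(1.63/2 mm)² = π(8.1500e-04 m)² = 2.087e-06 m²
R₂ = (1.78×10^-8)(766)/(2.087e-06) = 6.534 Ω
R = R₁ + R₂ = 6.549 Ω
V = IR = 3.24 × 6.549 = 21.2 V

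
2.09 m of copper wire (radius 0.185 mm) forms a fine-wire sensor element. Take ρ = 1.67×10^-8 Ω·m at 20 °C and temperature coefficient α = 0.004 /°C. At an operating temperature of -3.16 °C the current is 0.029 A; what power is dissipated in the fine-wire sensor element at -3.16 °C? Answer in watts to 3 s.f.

2.48×10^-4 W

A = πr² = π(1.8500e-04 m)² = 1.075e-07 m²
R₍20₎ = ρL/A = (1.67×10^-8)(2.09)/(1.075e-07) = 0.3246 Ω
R₍-3.16₎ = R₍20₎(1 + αΔT) = 0.3246 × (1 + 0.004×-23.2) = 0.2945 Ω
P = I²R = (0.029)² × 0.2945 = 2.48×10^-4 W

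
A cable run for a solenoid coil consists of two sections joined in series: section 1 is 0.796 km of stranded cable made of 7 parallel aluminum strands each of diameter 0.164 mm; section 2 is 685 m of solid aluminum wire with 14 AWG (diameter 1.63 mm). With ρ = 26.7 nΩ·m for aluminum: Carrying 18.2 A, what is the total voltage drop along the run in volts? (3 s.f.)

ρ = 26.7 nΩ·m = 2.67×10^-8 Ω·m
Section 1: A_strand = π(8.2000e-05)² = 2.112e-08 m²; R₁ = ρL/(N·A_s) = (2.67×10^-8)(796)/(7×2.112e-08) = 143.7 Ω
Section 2: A = π(1.63/2 mm)² = π(8.1500e-04 m)² = 2.087e-06 m²
R₂ = (2.67×10^-8)(685)/(2.087e-06) = 8.765 Ω
R = R₁ + R₂ = 152.5 Ω
V = IR = 18.2 × 152.5 = 2780 V

2780 V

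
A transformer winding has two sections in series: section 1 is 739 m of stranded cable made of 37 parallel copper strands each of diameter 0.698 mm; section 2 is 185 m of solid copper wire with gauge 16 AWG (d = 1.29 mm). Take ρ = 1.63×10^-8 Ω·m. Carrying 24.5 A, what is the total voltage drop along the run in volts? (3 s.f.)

Section 1: A_strand = π(3.4900e-04)² = 3.826e-07 m²; R₁ = ρL/(N·A_s) = (1.63×10^-8)(739)/(37×3.826e-07) = 0.8508 Ω
Section 2: A = π(1.29/2 mm)² = π(6.4500e-04 m)² = 1.307e-06 m²
R₂ = (1.63×10^-8)(185)/(1.307e-06) = 2.307 Ω
R = R₁ + R₂ = 3.158 Ω
V = IR = 24.5 × 3.158 = 77.4 V

77.4 V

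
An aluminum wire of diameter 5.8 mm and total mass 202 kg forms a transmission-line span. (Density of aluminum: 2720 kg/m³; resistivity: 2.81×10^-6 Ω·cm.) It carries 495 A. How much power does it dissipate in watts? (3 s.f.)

7.32×10^5 W

ρ = 2.81×10^-6 Ω·cm = 2.81×10^-8 Ω·m
A = π(d/2)² = π(2.9000e-03 m)² = 2.6421e-05 m²
L = m/(density·A) = 202/(2720×2.6421e-05) = 2811 m
R = ρL/A = (2.81×10^-8)(2811)/(2.6421e-05) = 2.989 Ω
P = I²R = (495)² × 2.989 = 7.32×10^5 W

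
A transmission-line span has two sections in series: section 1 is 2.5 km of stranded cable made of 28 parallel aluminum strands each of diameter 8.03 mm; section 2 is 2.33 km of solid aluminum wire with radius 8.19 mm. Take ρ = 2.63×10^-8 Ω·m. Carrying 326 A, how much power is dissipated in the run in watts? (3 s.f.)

Section 1: A_strand = π(4.0150e-03)² = 5.064e-05 m²; R₁ = ρL/(N·A_s) = (2.63×10^-8)(2500)/(28×5.064e-05) = 0.04637 Ω
Section 2: A = πr² = π(8.1900e-03 m)² = 2.107e-04 m²
R₂ = (2.63×10^-8)(2330)/(2.107e-04) = 0.2908 Ω
R = R₁ + R₂ = 0.3372 Ω
P = I²R = (326)² × 0.3372 = 35800 W

35800 W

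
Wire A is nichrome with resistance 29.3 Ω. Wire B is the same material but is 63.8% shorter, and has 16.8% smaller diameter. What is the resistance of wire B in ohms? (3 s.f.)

15.3 Ω

R ∝ L/d², so R_B/R_A = (1 − 63.8/100) × (1 − 16.8/100)⁻²
= 0.362 × 1.445 = 0.523
R_B = 0.523 × 29.3 = 15.3 Ω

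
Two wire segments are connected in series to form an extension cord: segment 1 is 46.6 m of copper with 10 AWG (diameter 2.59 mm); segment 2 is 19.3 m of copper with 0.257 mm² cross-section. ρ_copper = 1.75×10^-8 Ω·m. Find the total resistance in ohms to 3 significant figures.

1.47 Ω

Segment 1: A = π(2.59/2 mm)² = π(1.2950e-03 m)² = 5.269e-06 m²
R₁ = ρL/A = (1.75×10^-8)(46.6)/(5.269e-06) = 0.1548 Ω
Segment 2: A = 0.257 mm² = 2.570e-07 m²
R₂ = (1.75×10^-8)(19.3)/(2.570e-07) = 1.314 Ω
R = R₁ + R₂ = 1.47 Ω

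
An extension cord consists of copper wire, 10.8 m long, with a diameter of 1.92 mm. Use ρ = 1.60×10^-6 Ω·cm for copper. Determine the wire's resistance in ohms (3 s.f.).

ρ = 1.60×10^-6 Ω·cm = 1.60×10^-8 Ω·m
A = π(d/2)² = π(9.6000e-04 m)² = 2.895e-06 m²
R = ρL/A = (1.60×10^-8)(10.8 m)/(2.895e-06 m²) = 0.0597 Ω

0.0597 Ω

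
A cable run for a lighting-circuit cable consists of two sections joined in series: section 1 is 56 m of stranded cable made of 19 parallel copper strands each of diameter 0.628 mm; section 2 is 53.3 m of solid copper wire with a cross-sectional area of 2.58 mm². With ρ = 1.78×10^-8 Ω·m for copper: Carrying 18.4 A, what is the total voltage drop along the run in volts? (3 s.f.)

Section 1: A_strand = π(3.1400e-04)² = 3.097e-07 m²; R₁ = ρL/(N·A_s) = (1.78×10^-8)(56)/(19×3.097e-07) = 0.1694 Ω
Section 2: A = 2.58 mm² = 2.580e-06 m²
R₂ = (1.78×10^-8)(53.3)/(2.580e-06) = 0.3677 Ω
R = R₁ + R₂ = 0.5371 Ω
V = IR = 18.4 × 0.5371 = 9.88 V

9.88 V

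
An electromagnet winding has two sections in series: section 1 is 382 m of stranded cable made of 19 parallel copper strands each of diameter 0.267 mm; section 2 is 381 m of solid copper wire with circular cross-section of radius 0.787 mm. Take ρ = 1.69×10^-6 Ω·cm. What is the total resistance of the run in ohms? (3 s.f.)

ρ = 1.69×10^-6 Ω·cm = 1.69×10^-8 Ω·m
Section 1: A_strand = π(1.3350e-04)² = 5.599e-08 m²; R₁ = ρL/(N·A_s) = (1.69×10^-8)(382)/(19×5.599e-08) = 6.069 Ω
Section 2: A = πr² = π(7.8700e-04 m)² = 1.946e-06 m²
R₂ = (1.69×10^-8)(381)/(1.946e-06) = 3.309 Ω
R = R₁ + R₂ = 9.38 Ω

9.38 Ω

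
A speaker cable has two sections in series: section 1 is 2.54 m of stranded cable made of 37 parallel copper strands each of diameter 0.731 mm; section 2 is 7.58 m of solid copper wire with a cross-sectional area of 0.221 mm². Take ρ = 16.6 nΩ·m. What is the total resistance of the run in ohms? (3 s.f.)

ρ = 16.6 nΩ·m = 1.66×10^-8 Ω·m
Section 1: A_strand = π(3.6550e-04)² = 4.197e-07 m²; R₁ = ρL/(N·A_s) = (1.66×10^-8)(2.54)/(37×4.197e-07) = 0.002715 Ω
Section 2: A = 0.221 mm² = 2.210e-07 m²
R₂ = (1.66×10^-8)(7.58)/(2.210e-07) = 0.5694 Ω
R = R₁ + R₂ = 0.572 Ω

0.572 Ω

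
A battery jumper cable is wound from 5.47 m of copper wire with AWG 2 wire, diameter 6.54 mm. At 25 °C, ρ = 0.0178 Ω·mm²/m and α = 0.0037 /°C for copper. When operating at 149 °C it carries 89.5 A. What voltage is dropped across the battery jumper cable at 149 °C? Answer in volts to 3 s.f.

0.378 V

ρ = 0.0178 Ω·mm²/m = 1.78×10^-8 Ω·m
A = π(6.54/2 mm)² = π(3.2700e-03 m)² = 3.359e-05 m²
R₍25₎ = ρL/A = (1.78×10^-8)(5.47)/(3.359e-05) = 0.002898 Ω
R₍149₎ = R₍25₎(1 + αΔT) = 0.002898 × (1 + 0.0037×124) = 0.004228 Ω
V = IR = 89.5 × 0.004228 = 0.378 V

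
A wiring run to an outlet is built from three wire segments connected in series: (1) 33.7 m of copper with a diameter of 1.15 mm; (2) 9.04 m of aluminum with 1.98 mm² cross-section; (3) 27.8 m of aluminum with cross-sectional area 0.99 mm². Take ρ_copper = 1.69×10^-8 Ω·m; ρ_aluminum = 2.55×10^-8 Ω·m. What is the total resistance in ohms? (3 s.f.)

Seg 1: A = π(d/2)² = π(5.7500e-04 m)² = 1.039e-06 m²
R_1 = (1.69×10^-8)(33.7)/(1.039e-06) = 0.5483 Ω
Seg 2: A = 1.98 mm² = 1.980e-06 m²
R_2 = (2.55×10^-8)(9.04)/(1.980e-06) = 0.1164 Ω
Seg 3: A = 0.99 mm² = 9.900e-07 m²
R_3 = (2.55×10^-8)(27.8)/(9.900e-07) = 0.7161 Ω
R_total = R_1 + R_2 + R_3 = 1.38 Ω

1.38 Ω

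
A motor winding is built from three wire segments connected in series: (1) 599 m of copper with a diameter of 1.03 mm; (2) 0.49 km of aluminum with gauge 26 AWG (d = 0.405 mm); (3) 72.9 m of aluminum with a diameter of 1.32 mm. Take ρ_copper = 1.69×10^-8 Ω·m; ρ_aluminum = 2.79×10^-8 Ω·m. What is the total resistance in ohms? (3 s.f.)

Seg 1: A = π(d/2)² = π(5.1500e-04 m)² = 8.332e-07 m²
R_1 = (1.69×10^-8)(599)/(8.332e-07) = 12.15 Ω
Seg 2: A = π(0.405/2 mm)² = π(2.0250e-04 m)² = 1.288e-07 m²
R_2 = (2.79×10^-8)(490)/(1.288e-07) = 106.1 Ω
Seg 3: A = π(d/2)² = π(6.6000e-04 m)² = 1.368e-06 m²
R_3 = (2.79×10^-8)(72.9)/(1.368e-06) = 1.486 Ω
R_total = R_1 + R_2 + R_3 = 120 Ω

120 Ω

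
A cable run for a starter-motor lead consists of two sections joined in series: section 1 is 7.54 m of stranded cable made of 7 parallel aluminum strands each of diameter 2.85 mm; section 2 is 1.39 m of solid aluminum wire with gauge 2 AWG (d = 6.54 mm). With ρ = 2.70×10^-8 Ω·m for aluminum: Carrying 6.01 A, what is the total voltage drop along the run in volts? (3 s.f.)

Section 1: A_strand = π(1.4250e-03)² = 6.379e-06 m²; R₁ = ρL/(N·A_s) = (2.70×10^-8)(7.54)/(7×6.379e-06) = 0.004559 Ω
Section 2: A = π(6.54/2 mm)² = π(3.2700e-03 m)² = 3.359e-05 m²
R₂ = (2.70×10^-8)(1.39)/(3.359e-05) = 0.001117 Ω
R = R₁ + R₂ = 0.005676 Ω
V = IR = 6.01 × 0.005676 = 0.0341 V

0.0341 V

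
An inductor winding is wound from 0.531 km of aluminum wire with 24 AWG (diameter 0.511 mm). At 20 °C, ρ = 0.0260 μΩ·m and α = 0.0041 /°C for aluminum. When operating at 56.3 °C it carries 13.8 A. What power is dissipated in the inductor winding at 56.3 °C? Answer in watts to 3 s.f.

ρ = 0.0260 μΩ·m = 2.60×10^-8 Ω·m
A = π(0.511/2 mm)² = π(2.5550e-04 m)² = 2.051e-07 m²
R₍20₎ = ρL/A = (2.60×10^-8)(531)/(2.051e-07) = 67.32 Ω
R₍56.3₎ = R₍20₎(1 + αΔT) = 67.32 × (1 + 0.0041×36.3) = 77.34 Ω
P = I²R = (13.8)² × 77.34 = 14700 W

14700 W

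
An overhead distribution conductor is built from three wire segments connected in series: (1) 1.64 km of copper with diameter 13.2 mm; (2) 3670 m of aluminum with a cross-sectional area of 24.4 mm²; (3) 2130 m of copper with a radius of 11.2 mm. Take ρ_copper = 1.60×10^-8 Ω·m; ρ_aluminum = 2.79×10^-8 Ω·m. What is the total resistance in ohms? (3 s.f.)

Seg 1: A = π(d/2)² = π(6.6000e-03 m)² = 1.368e-04 m²
R_1 = (1.60×10^-8)(1640)/(1.368e-04) = 0.1917 Ω
Seg 2: A = 24.4 mm² = 2.440e-05 m²
R_2 = (2.79×10^-8)(3670)/(2.440e-05) = 4.196 Ω
Seg 3: A = πr² = π(1.1200e-02 m)² = 3.941e-04 m²
R_3 = (1.60×10^-8)(2130)/(3.941e-04) = 0.08648 Ω
R_total = R_1 + R_2 + R_3 = 4.47 Ω

4.47 Ω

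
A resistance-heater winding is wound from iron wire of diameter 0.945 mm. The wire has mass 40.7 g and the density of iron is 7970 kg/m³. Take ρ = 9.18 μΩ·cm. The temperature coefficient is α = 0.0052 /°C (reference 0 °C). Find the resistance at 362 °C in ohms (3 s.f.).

2.75 Ω

ρ = 9.18 μΩ·cm = 9.18×10^-8 Ω·m
A = π(d/2)² = π(4.7250e-04 m)² = 7.0138e-07 m²
L = m/(density·A) = 0.0407/(7970×7.0138e-07) = 7.281 m
R = ρL/A = (9.18×10^-8)(7.281)/(7.0138e-07) = 0.953 Ω
R(362 °C) = 0.953 × (1 + 0.0052×362) = 2.75 Ω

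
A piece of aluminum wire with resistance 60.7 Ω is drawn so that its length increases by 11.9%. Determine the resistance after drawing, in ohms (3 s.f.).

76.0 Ω

k = 1 + 11.9/100 = 1.119; volume constant ⇒ A' = A/k, so R' = k²R.
R' = 1.252 × 60.7 = 76.0 Ω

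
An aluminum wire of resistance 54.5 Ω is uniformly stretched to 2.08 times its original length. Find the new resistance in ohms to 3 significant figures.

Volume constant ⇒ A' = A/k with k = 2.08. R' = ρ(kL)/(A/k) = k²R.
R' = 4.326 × 54.5 = 236 Ω

236 Ω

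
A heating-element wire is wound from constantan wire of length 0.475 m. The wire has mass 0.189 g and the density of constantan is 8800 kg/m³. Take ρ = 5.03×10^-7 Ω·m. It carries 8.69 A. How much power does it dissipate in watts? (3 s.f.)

399 W

A = m/(density·L) = 1.890×10^-4/(8800×0.475) = 4.5215e-08 m²
R = ρL/A = (5.03×10^-7)(0.475)/(4.5215e-08) = 5.284 Ω
P = I²R = (8.69)² × 5.284 = 399 W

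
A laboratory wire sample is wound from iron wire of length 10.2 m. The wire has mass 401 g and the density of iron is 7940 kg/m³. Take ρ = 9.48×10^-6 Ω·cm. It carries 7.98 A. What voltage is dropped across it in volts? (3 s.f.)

1.56 V

ρ = 9.48×10^-6 Ω·cm = 9.48×10^-8 Ω·m
A = m/(density·L) = 0.401/(7940×10.2) = 4.9514e-06 m²
R = ρL/A = (9.48×10^-8)(10.2)/(4.9514e-06) = 0.1953 Ω
V = IR = 7.98 × 0.1953 = 1.56 V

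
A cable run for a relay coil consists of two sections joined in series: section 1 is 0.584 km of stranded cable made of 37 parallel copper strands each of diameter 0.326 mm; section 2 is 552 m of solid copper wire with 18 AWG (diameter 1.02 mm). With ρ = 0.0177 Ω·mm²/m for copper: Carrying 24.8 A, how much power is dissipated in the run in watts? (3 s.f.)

9410 W

ρ = 0.0177 Ω·mm²/m = 1.77×10^-8 Ω·m
Section 1: A_strand = π(1.6300e-04)² = 8.347e-08 m²; R₁ = ρL/(N·A_s) = (1.77×10^-8)(584)/(37×8.347e-08) = 3.347 Ω
Section 2: A = π(1.02/2 mm)² = π(5.1000e-04 m)² = 8.171e-07 m²
R₂ = (1.77×10^-8)(552)/(8.171e-07) = 11.96 Ω
R = R₁ + R₂ = 15.3 Ω
P = I²R = (24.8)² × 15.3 = 9410 W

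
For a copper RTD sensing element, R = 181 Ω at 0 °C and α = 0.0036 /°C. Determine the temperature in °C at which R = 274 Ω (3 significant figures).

R = R₀(1 + α(T − T₀)) ⇒ T = T₀ + (R/R₀ − 1)/α
T = 0 + (274/181 − 1)/0.0036 = 0 + (0.5138)/0.0036 = 143 °C

143 °C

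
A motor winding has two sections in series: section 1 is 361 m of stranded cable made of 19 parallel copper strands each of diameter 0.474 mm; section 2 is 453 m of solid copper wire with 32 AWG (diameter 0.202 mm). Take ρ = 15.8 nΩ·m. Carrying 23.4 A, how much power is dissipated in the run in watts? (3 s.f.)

1.23×10^5 W

ρ = 15.8 nΩ·m = 1.58×10^-8 Ω·m
Section 1: A_strand = π(2.3700e-04)² = 1.765e-07 m²; R₁ = ρL/(N·A_s) = (1.58×10^-8)(361)/(19×1.765e-07) = 1.701 Ω
Section 2: A = π(0.202/2 mm)² = π(1.0100e-04 m)² = 3.205e-08 m²
R₂ = (1.58×10^-8)(453)/(3.205e-08) = 223.3 Ω
R = R₁ + R₂ = 225 Ω
P = I²R = (23.4)² × 225 = 1.23×10^5 W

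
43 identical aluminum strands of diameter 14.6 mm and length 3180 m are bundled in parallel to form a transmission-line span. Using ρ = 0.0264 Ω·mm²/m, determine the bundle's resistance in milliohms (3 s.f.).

ρ = 0.0264 Ω·mm²/m = 2.64×10^-8 Ω·m
A_strand = π(7.3000e-03 m)² = 1.674e-04 m²
R_strand = ρL/A = (2.64×10^-8)(3180)/(1.674e-04) = 0.5015 Ω
R_total = R_strand/N = 0.5015/43 = 11.7 mΩ

11.7 mΩ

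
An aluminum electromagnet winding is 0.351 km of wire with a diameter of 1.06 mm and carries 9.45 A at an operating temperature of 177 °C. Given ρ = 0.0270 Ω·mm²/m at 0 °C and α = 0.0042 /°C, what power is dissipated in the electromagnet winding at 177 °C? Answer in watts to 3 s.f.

ρ = 0.0270 Ω·mm²/m = 2.70×10^-8 Ω·m
A = π(d/2)² = π(5.3000e-04 m)² = 8.825e-07 m²
R₍0₎ = ρL/A = (2.70×10^-8)(351)/(8.825e-07) = 10.74 Ω
R₍177₎ = R₍0₎(1 + αΔT) = 10.74 × (1 + 0.0042×177) = 18.72 Ω
P = I²R = (9.45)² × 18.72 = 1670 W

1670 W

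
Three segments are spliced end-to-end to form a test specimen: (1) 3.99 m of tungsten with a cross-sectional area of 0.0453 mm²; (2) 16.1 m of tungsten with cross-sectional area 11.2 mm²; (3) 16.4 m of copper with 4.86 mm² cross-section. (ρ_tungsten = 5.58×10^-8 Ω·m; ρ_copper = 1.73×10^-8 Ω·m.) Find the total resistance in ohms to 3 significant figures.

Seg 1: A = 0.0453 mm² = 4.530e-08 m²
R_1 = (5.58×10^-8)(3.99)/(4.530e-08) = 4.915 Ω
Seg 2: A = 11.2 mm² = 1.120e-05 m²
R_2 = (5.58×10^-8)(16.1)/(1.120e-05) = 0.08021 Ω
Seg 3: A = 4.86 mm² = 4.860e-06 m²
R_3 = (1.73×10^-8)(16.4)/(4.860e-06) = 0.05838 Ω
R_total = R_1 + R_2 + R_3 = 5.05 Ω

5.05 Ω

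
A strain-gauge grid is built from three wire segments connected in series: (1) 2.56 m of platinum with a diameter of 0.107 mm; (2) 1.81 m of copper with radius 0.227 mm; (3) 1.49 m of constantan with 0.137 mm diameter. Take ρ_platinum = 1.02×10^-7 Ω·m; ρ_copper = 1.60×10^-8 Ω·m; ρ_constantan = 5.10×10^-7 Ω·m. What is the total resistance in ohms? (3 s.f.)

Seg 1: A = π(d/2)² = π(5.3500e-05 m)² = 8.992e-09 m²
R_1 = (1.02×10^-7)(2.56)/(8.992e-09) = 29.04 Ω
Seg 2: A = πr² = π(2.2700e-04 m)² = 1.619e-07 m²
R_2 = (1.60×10^-8)(1.81)/(1.619e-07) = 0.1789 Ω
Seg 3: A = π(d/2)² = π(6.8500e-05 m)² = 1.474e-08 m²
R_3 = (5.10×10^-7)(1.49)/(1.474e-08) = 51.55 Ω
R_total = R_1 + R_2 + R_3 = 80.8 Ω

80.8 Ω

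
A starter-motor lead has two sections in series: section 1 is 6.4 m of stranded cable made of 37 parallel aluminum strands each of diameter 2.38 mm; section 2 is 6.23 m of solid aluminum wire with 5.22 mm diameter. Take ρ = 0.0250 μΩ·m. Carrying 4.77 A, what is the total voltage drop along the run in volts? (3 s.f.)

ρ = 0.0250 μΩ·m = 2.50×10^-8 Ω·m
Section 1: A_strand = π(1.1900e-03)² = 4.449e-06 m²; R₁ = ρL/(N·A_s) = (2.50×10^-8)(6.4)/(37×4.449e-06) = 9.720×10^-4 Ω
Section 2: A = π(d/2)² = π(2.6100e-03 m)² = 2.140e-05 m²
R₂ = (2.50×10^-8)(6.23)/(2.140e-05) = 0.007278 Ω
R = R₁ + R₂ = 0.00825 Ω
V = IR = 4.77 × 0.00825 = 0.0394 V

0.0394 V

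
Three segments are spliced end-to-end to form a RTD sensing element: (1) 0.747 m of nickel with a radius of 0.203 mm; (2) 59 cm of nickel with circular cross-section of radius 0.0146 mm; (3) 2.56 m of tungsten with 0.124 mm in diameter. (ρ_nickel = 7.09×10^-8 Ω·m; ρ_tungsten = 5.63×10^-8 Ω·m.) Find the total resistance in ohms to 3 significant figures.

74.8 Ω

Seg 1: A = πr² = π(2.0300e-04 m)² = 1.295e-07 m²
R_1 = (7.09×10^-8)(0.747)/(1.295e-07) = 0.4091 Ω
Seg 2: A = πr² = π(1.4600e-05 m)² = 6.697e-10 m²
R_2 = (7.09×10^-8)(0.59)/(6.697e-10) = 62.47 Ω
Seg 3: A = π(d/2)² = π(6.2000e-05 m)² = 1.208e-08 m²
R_3 = (5.63×10^-8)(2.56)/(1.208e-08) = 11.93 Ω
R_total = R_1 + R_2 + R_3 = 74.8 Ω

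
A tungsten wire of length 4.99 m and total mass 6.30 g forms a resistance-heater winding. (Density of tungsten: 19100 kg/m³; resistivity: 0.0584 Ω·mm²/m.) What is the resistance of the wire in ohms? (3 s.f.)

4.41 Ω

ρ = 0.0584 Ω·mm²/m = 5.84×10^-8 Ω·m
A = m/(density·L) = 0.0063/(19100×4.99) = 6.6101e-08 m²
R = ρL/A = (5.84×10^-8)(4.99)/(6.6101e-08) = 4.41 Ω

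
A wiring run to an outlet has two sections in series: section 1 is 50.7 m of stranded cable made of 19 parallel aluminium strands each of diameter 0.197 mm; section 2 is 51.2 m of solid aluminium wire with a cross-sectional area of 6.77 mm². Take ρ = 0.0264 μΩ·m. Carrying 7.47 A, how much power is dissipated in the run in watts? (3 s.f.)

ρ = 0.0264 μΩ·m = 2.64×10^-8 Ω·m
Section 1: A_strand = π(9.8500e-05)² = 3.048e-08 m²; R₁ = ρL/(N·A_s) = (2.64×10^-8)(50.7)/(19×3.048e-08) = 2.311 Ω
Section 2: A = 6.77 mm² = 6.770e-06 m²
R₂ = (2.64×10^-8)(51.2)/(6.770e-06) = 0.1997 Ω
R = R₁ + R₂ = 2.511 Ω
P = I²R = (7.47)² × 2.511 = 140 W

140 W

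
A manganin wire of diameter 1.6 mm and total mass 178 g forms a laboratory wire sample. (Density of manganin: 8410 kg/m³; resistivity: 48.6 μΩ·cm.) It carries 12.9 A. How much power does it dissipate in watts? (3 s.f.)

423 W

ρ = 48.6 μΩ·cm = 4.86×10^-7 Ω·m
A = π(d/2)² = π(8.0000e-04 m)² = 2.0106e-06 m²
L = m/(density·A) = 0.178/(8410×2.0106e-06) = 10.53 m
R = ρL/A = (4.86×10^-7)(10.53)/(2.0106e-06) = 2.544 Ω
P = I²R = (12.9)² × 2.544 = 423 W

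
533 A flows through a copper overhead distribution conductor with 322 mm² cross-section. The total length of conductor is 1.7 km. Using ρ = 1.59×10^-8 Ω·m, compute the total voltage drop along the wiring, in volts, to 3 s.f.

44.7 V

A = 322 mm² = 3.220e-04 m²
R = ρL/A = (1.59×10^-8)(1700)/(3.220e-04) = 0.08394 Ω
V = IR = 533 × 0.08394 = 44.7 V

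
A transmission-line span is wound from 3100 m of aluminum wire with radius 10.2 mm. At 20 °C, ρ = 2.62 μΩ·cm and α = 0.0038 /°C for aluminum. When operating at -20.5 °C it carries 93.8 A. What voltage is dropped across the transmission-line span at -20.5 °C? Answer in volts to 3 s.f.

ρ = 2.62 μΩ·cm = 2.62×10^-8 Ω·m
A = πr² = π(1.0200e-02 m)² = 3.269e-04 m²
R₍20₎ = ρL/A = (2.62×10^-8)(3100)/(3.269e-04) = 0.2485 Ω
R₍-20.5₎ = R₍20₎(1 + αΔT) = 0.2485 × (1 + 0.0038×-40.5) = 0.2102 Ω
V = IR = 93.8 × 0.2102 = 19.7 V

19.7 V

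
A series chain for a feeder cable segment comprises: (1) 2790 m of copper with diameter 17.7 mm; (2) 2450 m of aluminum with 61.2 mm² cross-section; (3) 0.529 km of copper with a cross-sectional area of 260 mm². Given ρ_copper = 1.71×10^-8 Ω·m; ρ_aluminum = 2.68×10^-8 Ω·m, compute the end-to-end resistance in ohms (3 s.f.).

1.30 Ω

Seg 1: A = π(d/2)² = π(8.8500e-03 m)² = 2.461e-04 m²
R_1 = (1.71×10^-8)(2790)/(2.461e-04) = 0.1939 Ω
Seg 2: A = 61.2 mm² = 6.120e-05 m²
R_2 = (2.68×10^-8)(2450)/(6.120e-05) = 1.073 Ω
Seg 3: A = 260 mm² = 2.600e-04 m²
R_3 = (1.71×10^-8)(529)/(2.600e-04) = 0.03479 Ω
R_total = R_1 + R_2 + R_3 = 1.30 Ω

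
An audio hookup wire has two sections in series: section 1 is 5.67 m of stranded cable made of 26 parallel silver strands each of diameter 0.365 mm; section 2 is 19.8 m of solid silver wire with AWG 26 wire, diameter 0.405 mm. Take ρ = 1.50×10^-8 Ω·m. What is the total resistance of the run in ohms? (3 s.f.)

2.34 Ω

Section 1: A_strand = π(1.8250e-04)² = 1.046e-07 m²; R₁ = ρL/(N·A_s) = (1.50×10^-8)(5.67)/(26×1.046e-07) = 0.03126 Ω
Section 2: A = π(0.405/2 mm)² = π(2.0250e-04 m)² = 1.288e-07 m²
R₂ = (1.50×10^-8)(19.8)/(1.288e-07) = 2.305 Ω
R = R₁ + R₂ = 2.34 Ω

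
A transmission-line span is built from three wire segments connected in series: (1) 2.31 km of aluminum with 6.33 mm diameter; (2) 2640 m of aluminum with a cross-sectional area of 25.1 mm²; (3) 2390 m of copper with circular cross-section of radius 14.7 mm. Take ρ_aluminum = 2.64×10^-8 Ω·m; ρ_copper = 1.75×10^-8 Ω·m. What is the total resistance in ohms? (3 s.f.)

4.78 Ω

Seg 1: A = π(d/2)² = π(3.1650e-03 m)² = 3.147e-05 m²
R_1 = (2.64×10^-8)(2310)/(3.147e-05) = 1.938 Ω
Seg 2: A = 25.1 mm² = 2.510e-05 m²
R_2 = (2.64×10^-8)(2640)/(2.510e-05) = 2.777 Ω
Seg 3: A = πr² = π(1.4700e-02 m)² = 6.789e-04 m²
R_3 = (1.75×10^-8)(2390)/(6.789e-04) = 0.06161 Ω
R_total = R_1 + R_2 + R_3 = 4.78 Ω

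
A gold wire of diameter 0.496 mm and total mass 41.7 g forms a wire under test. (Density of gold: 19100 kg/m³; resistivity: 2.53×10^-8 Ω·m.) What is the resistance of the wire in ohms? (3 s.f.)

1.48 Ω

A = π(d/2)² = π(2.4800e-04 m)² = 1.9322e-07 m²
L = m/(density·A) = 0.0417/(19100×1.9322e-07) = 11.3 m
R = ρL/A = (2.53×10^-8)(11.3)/(1.9322e-07) = 1.48 Ω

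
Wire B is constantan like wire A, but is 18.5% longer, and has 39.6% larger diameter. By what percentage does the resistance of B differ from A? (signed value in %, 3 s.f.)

R ∝ L/d², so R_B/R_A = (1 + 18.5/100) × (1 + 39.6/100)⁻²
= 1.185 × 0.5131 = 0.6081
(R_B − R_A)/R_A = 0.6081 − 1 = -39.2%

-39.2%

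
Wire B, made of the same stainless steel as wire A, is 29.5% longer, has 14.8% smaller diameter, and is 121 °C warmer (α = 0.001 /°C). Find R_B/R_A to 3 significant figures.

2.00

R ∝ ρL/d² with ρ ∝ (1+αΔT), so R_B/R_A = (1 + 29.5/100) × (1 − 14.8/100)⁻² × (1 + 0.001×121)
= 1.295 × 1.378 × 1.121 = 2.00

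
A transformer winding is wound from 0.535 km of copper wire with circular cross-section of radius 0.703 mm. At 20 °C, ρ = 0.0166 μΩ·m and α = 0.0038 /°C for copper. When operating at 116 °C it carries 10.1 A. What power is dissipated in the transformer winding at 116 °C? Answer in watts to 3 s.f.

796 W

ρ = 0.0166 μΩ·m = 1.66×10^-8 Ω·m
A = πr² = π(7.0300e-04 m)² = 1.553e-06 m²
R₍20₎ = ρL/A = (1.66×10^-8)(535)/(1.553e-06) = 5.72 Ω
R₍116₎ = R₍20₎(1 + αΔT) = 5.72 × (1 + 0.0038×96) = 7.807 Ω
P = I²R = (10.1)² × 7.807 = 796 W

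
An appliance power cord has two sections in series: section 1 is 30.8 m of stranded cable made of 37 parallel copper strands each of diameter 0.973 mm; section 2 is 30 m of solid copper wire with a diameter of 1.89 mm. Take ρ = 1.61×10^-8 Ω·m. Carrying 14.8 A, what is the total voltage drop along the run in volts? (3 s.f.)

Section 1: A_strand = π(4.8650e-04)² = 7.436e-07 m²; R₁ = ρL/(N·A_s) = (1.61×10^-8)(30.8)/(37×7.436e-07) = 0.01802 Ω
Section 2: A = π(d/2)² = π(9.4500e-04 m)² = 2.806e-06 m²
R₂ = (1.61×10^-8)(30)/(2.806e-06) = 0.1722 Ω
R = R₁ + R₂ = 0.1902 Ω
V = IR = 14.8 × 0.1902 = 2.81 V

2.81 V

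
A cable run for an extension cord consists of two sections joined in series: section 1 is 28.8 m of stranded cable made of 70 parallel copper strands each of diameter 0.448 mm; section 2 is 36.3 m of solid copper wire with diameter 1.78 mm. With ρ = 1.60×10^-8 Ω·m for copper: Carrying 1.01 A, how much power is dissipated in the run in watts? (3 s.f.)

0.281 W

Section 1: A_strand = π(2.2400e-04)² = 1.576e-07 m²; R₁ = ρL/(N·A_s) = (1.60×10^-8)(28.8)/(70×1.576e-07) = 0.04176 Ω
Section 2: A = π(d/2)² = π(8.9000e-04 m)² = 2.488e-06 m²
R₂ = (1.60×10^-8)(36.3)/(2.488e-06) = 0.2334 Ω
R = R₁ + R₂ = 0.2752 Ω
P = I²R = (1.01)² × 0.2752 = 0.281 W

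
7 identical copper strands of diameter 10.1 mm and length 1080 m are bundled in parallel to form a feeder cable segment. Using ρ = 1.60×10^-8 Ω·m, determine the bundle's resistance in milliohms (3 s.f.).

A_strand = π(5.0500e-03 m)² = 8.012e-05 m²
R_strand = ρL/A = (1.60×10^-8)(1080)/(8.012e-05) = 0.2157 Ω
R_total = R_strand/N = 0.2157/7 = 30.8 mΩ

30.8 mΩ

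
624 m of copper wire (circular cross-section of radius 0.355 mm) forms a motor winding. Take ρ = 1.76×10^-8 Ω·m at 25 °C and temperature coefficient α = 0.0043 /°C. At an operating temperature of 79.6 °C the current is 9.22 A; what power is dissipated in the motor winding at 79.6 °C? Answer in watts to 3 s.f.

2910 W

A = πr² = π(3.5500e-04 m)² = 3.959e-07 m²
R₍25₎ = ρL/A = (1.76×10^-8)(624)/(3.959e-07) = 27.74 Ω
R₍79.6₎ = R₍25₎(1 + αΔT) = 27.74 × (1 + 0.0043×54.6) = 34.25 Ω
P = I²R = (9.22)² × 34.25 = 2910 W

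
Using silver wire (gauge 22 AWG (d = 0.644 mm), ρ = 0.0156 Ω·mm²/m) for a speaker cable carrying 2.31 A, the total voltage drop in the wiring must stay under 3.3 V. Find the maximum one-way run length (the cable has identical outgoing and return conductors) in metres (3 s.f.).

14.9 m

ρ = 0.0156 Ω·mm²/m = 1.56×10^-8 Ω·m
A = π(0.644/2 mm)² = π(3.2200e-04 m)² = 3.257e-07 m²
L_max = V_max·A/(2·ρI) = (3.3)(3.257e-07)/(2×1.56×10^-8×2.31) = 14.9 m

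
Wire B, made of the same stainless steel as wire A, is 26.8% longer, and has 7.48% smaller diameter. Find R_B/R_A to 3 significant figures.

R ∝ L/d², so R_B/R_A = (1 + 26.8/100) × (1 − 7.48/100)⁻²
= 1.268 × 1.168 = 1.48

1.48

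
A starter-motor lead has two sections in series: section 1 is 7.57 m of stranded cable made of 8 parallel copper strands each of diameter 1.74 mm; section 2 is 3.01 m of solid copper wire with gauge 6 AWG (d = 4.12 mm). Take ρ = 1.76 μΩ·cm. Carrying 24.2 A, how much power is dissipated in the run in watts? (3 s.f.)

ρ = 1.76 μΩ·cm = 1.76×10^-8 Ω·m
Section 1: A_strand = π(8.7000e-04)² = 2.378e-06 m²; R₁ = ρL/(N·A_s) = (1.76×10^-8)(7.57)/(8×2.378e-06) = 0.007004 Ω
Section 2: A = π(4.12/2 mm)² = π(2.0600e-03 m)² = 1.333e-05 m²
R₂ = (1.76×10^-8)(3.01)/(1.333e-05) = 0.003974 Ω
R = R₁ + R₂ = 0.01098 Ω
P = I²R = (24.2)² × 0.01098 = 6.43 W

6.43 W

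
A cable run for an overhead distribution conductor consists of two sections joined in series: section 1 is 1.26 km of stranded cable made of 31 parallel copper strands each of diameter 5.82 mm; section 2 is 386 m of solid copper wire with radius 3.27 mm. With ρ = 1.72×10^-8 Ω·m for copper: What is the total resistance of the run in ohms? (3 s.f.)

0.224 Ω

Section 1: A_strand = π(2.9100e-03)² = 2.660e-05 m²; R₁ = ρL/(N·A_s) = (1.72×10^-8)(1260)/(31×2.660e-05) = 0.02628 Ω
Section 2: A = πr² = π(3.2700e-03 m)² = 3.359e-05 m²
R₂ = (1.72×10^-8)(386)/(3.359e-05) = 0.1976 Ω
R = R₁ + R₂ = 0.224 Ω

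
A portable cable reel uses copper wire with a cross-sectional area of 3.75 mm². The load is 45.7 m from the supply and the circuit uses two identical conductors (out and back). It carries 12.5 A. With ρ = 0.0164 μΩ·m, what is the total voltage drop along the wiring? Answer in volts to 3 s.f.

5.00 V

ρ = 0.0164 μΩ·m = 1.64×10^-8 Ω·m
A = 3.75 mm² = 3.750e-06 m²
Total conductor length (both ways) L = 2 × 45.7 = 91.4 m
R = ρL/A = (1.64×10^-8)(91.4)/(3.750e-06) = 0.3997 Ω
V = IR = 12.5 × 0.3997 = 5.00 V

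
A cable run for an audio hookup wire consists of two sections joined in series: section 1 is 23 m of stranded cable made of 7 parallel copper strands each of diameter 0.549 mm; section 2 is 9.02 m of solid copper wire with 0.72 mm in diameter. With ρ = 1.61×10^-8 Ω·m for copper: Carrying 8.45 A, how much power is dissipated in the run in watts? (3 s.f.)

Section 1: A_strand = π(2.7450e-04)² = 2.367e-07 m²; R₁ = ρL/(N·A_s) = (1.61×10^-8)(23)/(7×2.367e-07) = 0.2235 Ω
Section 2: A = π(d/2)² = π(3.6000e-04 m)² = 4.072e-07 m²
R₂ = (1.61×10^-8)(9.02)/(4.072e-07) = 0.3567 Ω
R = R₁ + R₂ = 0.5801 Ω
P = I²R = (8.45)² × 0.5801 = 41.4 W

41.4 W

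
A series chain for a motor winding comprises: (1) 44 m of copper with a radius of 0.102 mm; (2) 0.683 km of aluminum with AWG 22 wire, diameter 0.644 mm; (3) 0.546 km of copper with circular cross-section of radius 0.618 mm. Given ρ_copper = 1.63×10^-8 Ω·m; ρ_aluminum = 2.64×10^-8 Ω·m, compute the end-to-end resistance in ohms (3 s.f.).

Seg 1: A = πr² = π(1.0200e-04 m)² = 3.269e-08 m²
R_1 = (1.63×10^-8)(44)/(3.269e-08) = 21.94 Ω
Seg 2: A = π(0.644/2 mm)² = π(3.2200e-04 m)² = 3.257e-07 m²
R_2 = (2.64×10^-8)(683)/(3.257e-07) = 55.36 Ω
Seg 3: A = πr² = π(6.1800e-04 m)² = 1.200e-06 m²
R_3 = (1.63×10^-8)(546)/(1.200e-06) = 7.417 Ω
R_total = R_1 + R_2 + R_3 = 84.7 Ω

84.7 Ω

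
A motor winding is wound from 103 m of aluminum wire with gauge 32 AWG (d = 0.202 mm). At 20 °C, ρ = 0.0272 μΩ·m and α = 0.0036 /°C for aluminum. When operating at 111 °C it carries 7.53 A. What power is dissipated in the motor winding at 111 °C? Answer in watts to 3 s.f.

6580 W

ρ = 0.0272 μΩ·m = 2.72×10^-8 Ω·m
A = π(0.202/2 mm)² = π(1.0100e-04 m)² = 3.205e-08 m²
R₍20₎ = ρL/A = (2.72×10^-8)(103)/(3.205e-08) = 87.42 Ω
R₍111₎ = R₍20₎(1 + αΔT) = 87.42 × (1 + 0.0036×91) = 116.1 Ω
P = I²R = (7.53)² × 116.1 = 6580 W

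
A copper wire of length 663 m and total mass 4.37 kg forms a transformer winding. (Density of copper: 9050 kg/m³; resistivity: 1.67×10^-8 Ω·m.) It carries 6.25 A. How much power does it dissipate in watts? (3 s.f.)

A = m/(density·L) = 4.37/(9050×663) = 7.2832e-07 m²
R = ρL/A = (1.67×10^-8)(663)/(7.2832e-07) = 15.2 Ω
P = I²R = (6.25)² × 15.2 = 594 W

594 W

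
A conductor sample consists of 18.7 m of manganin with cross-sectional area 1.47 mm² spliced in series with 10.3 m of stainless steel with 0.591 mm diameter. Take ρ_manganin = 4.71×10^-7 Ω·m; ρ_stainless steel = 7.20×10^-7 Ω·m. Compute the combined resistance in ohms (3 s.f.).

33.0 Ω

Segment 1: A = 1.47 mm² = 1.470e-06 m²
R₁ = ρL/A = (4.71×10^-7)(18.7)/(1.470e-06) = 5.992 Ω
Segment 2: A = π(d/2)² = π(2.9550e-04 m)² = 2.743e-07 m²
R₂ = (7.20×10^-7)(10.3)/(2.743e-07) = 27.03 Ω
R = R₁ + R₂ = 33.0 Ω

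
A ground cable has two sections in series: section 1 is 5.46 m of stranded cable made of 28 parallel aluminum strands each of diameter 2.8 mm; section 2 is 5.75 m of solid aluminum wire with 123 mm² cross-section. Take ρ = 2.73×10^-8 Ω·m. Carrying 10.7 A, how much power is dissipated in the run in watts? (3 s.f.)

0.245 W

Section 1: A_strand = π(1.4000e-03)² = 6.158e-06 m²; R₁ = ρL/(N·A_s) = (2.73×10^-8)(5.46)/(28×6.158e-06) = 8.646×10^-4 Ω
Section 2: A = 123 mm² = 1.230e-04 m²
R₂ = (2.73×10^-8)(5.75)/(1.230e-04) = 0.001276 Ω
R = R₁ + R₂ = 0.002141 Ω
P = I²R = (10.7)² × 0.002141 = 0.245 W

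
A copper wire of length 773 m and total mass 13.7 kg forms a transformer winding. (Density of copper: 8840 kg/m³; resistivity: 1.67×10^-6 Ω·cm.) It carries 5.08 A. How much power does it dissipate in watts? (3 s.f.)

ρ = 1.67×10^-6 Ω·cm = 1.67×10^-8 Ω·m
A = m/(density·L) = 13.7/(8840×773) = 2.0049e-06 m²
R = ρL/A = (1.67×10^-8)(773)/(2.0049e-06) = 6.439 Ω
P = I²R = (5.08)² × 6.439 = 166 W

166 W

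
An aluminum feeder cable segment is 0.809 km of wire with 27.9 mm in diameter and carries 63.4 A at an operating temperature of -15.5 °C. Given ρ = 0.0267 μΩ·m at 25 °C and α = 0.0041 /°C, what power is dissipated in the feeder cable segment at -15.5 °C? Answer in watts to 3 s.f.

ρ = 0.0267 μΩ·m = 2.67×10^-8 Ω·m
A = π(d/2)² = π(1.3950e-02 m)² = 6.114e-04 m²
R₍25₎ = ρL/A = (2.67×10^-8)(809)/(6.114e-04) = 0.03533 Ω
R₍-15.5₎ = R₍25₎(1 + αΔT) = 0.03533 × (1 + 0.0041×-40.5) = 0.02946 Ω
P = I²R = (63.4)² × 0.02946 = 118 W

118 W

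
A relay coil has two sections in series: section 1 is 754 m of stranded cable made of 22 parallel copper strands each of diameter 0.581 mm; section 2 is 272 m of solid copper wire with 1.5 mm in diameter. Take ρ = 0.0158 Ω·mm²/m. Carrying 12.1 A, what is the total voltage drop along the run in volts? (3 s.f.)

ρ = 0.0158 Ω·mm²/m = 1.58×10^-8 Ω·m
Section 1: A_strand = π(2.9050e-04)² = 2.651e-07 m²; R₁ = ρL/(N·A_s) = (1.58×10^-8)(754)/(22×2.651e-07) = 2.043 Ω
Section 2: A = π(d/2)² = π(7.5000e-04 m)² = 1.767e-06 m²
R₂ = (1.58×10^-8)(272)/(1.767e-06) = 2.432 Ω
R = R₁ + R₂ = 4.474 Ω
V = IR = 12.1 × 4.474 = 54.1 V

54.1 V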